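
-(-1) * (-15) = -15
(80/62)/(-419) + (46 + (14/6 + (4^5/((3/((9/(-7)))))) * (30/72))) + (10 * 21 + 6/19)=392784389/5182611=75.79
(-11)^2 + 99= 220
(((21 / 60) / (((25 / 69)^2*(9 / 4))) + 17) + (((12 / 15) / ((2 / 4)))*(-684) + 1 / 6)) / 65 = -20175907 / 1218750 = -16.55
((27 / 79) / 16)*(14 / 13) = 189 / 8216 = 0.02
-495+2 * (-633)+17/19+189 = -1571.11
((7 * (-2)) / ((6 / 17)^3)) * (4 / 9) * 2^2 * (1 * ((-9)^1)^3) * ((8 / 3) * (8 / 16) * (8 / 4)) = 1100512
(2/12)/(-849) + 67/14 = 4.79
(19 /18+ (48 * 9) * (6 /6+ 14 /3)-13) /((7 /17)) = 745433 /126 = 5916.13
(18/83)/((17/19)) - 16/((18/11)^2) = -655222/114291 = -5.73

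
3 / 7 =0.43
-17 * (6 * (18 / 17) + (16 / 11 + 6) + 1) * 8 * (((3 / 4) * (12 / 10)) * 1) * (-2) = 199368 / 55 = 3624.87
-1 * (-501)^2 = -251001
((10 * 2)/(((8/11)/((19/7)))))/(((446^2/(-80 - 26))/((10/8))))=-276925/5569648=-0.05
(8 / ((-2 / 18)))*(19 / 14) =-684 / 7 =-97.71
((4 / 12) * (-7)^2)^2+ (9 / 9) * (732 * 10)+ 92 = 69109 / 9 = 7678.78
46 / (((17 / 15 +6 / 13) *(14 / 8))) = 16.48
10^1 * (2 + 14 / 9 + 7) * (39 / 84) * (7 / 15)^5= 593047 / 546750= 1.08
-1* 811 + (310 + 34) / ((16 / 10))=-596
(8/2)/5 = 4/5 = 0.80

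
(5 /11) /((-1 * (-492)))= 5 /5412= 0.00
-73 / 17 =-4.29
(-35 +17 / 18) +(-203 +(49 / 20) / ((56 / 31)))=-339407 / 1440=-235.70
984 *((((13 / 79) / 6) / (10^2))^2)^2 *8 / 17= 1171001 / 446952179475000000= 0.00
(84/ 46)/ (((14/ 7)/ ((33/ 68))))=693/ 1564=0.44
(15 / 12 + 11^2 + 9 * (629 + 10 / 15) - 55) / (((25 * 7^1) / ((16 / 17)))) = 91748 / 2975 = 30.84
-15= -15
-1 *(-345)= 345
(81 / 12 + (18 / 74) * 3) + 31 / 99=114181 / 14652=7.79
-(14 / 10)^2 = -49 / 25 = -1.96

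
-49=-49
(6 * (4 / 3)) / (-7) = -8 / 7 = -1.14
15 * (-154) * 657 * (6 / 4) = -2276505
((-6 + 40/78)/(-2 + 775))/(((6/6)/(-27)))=1926/10049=0.19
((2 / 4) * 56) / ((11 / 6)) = 168 / 11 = 15.27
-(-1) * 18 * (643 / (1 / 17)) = 196758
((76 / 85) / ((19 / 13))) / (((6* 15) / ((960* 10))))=3328 / 51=65.25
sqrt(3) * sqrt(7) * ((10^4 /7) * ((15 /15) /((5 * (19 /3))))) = 6000 * sqrt(21) /133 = 206.73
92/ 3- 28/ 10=418/ 15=27.87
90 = 90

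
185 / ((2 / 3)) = 555 / 2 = 277.50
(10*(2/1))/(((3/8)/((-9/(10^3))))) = -12/25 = -0.48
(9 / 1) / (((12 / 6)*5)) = 0.90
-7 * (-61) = 427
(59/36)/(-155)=-59/5580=-0.01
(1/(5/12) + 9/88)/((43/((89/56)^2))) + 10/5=127387261/59333120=2.15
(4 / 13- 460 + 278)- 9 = -190.69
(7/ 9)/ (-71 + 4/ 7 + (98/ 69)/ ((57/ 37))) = -21413/ 1913587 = -0.01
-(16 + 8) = -24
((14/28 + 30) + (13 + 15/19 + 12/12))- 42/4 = 661/19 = 34.79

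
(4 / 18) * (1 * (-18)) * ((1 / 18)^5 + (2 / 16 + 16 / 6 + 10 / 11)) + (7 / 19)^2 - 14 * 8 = -237611211671 / 1875868632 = -126.67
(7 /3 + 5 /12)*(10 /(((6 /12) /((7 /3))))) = 128.33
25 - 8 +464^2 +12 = 215325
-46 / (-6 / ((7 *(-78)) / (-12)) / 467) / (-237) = -977431 / 1422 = -687.36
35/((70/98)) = 49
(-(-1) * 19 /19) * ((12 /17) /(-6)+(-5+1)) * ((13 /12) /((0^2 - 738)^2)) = -455 /55553688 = -0.00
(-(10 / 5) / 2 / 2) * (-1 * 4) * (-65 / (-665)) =26 / 133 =0.20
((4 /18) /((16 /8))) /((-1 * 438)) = -1 /3942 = -0.00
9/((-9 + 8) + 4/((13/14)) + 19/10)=1170/677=1.73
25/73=0.34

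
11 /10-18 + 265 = 2481 /10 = 248.10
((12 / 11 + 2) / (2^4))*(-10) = -85 / 44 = -1.93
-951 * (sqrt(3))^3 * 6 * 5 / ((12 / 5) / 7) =-499275 * sqrt(3) / 2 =-432384.83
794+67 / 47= 37385 / 47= 795.43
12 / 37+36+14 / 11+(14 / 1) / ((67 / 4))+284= 8792422 / 27269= 322.43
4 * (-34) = -136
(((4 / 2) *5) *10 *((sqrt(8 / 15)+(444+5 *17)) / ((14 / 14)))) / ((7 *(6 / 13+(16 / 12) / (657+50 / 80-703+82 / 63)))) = 5775380 *sqrt(30) / 1307691+7637940050 / 435897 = 17546.54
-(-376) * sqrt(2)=376 * sqrt(2)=531.74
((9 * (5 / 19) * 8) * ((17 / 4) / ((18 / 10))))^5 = 443705312500000 / 2476099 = 179195303.78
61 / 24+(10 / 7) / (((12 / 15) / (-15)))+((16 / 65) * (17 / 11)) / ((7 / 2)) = -2899139 / 120120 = -24.14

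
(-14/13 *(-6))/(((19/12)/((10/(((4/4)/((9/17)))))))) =90720/4199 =21.61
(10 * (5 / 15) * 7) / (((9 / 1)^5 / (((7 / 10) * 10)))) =490 / 177147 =0.00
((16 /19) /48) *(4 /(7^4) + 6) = 14410 /136857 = 0.11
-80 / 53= -1.51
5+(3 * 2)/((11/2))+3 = 100/11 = 9.09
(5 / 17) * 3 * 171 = 2565 / 17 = 150.88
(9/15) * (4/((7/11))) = 132/35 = 3.77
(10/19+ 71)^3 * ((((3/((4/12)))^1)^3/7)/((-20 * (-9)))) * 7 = 203302813599/137180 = 1482014.97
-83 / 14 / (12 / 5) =-415 / 168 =-2.47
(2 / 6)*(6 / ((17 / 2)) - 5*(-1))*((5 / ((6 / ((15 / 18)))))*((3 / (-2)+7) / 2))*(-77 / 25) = -82159 / 7344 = -11.19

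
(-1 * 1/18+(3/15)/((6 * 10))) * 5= -0.26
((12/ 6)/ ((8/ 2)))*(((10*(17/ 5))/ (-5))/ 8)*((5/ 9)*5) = -85/ 72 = -1.18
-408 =-408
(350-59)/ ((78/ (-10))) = -485/ 13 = -37.31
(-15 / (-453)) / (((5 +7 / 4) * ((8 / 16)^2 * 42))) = 40 / 85617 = 0.00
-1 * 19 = -19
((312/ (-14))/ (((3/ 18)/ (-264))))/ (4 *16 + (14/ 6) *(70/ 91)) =4818528/ 8981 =536.52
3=3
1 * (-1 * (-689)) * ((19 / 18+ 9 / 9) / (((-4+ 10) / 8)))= 50986 / 27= 1888.37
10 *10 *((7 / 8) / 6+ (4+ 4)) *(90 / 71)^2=6598125 / 5041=1308.89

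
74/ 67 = 1.10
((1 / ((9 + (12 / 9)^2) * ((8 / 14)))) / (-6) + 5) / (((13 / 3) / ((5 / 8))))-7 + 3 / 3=-426339 / 80704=-5.28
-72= -72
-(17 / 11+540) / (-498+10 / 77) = 41699 / 38336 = 1.09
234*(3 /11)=702 /11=63.82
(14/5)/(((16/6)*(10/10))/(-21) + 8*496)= 441/624940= 0.00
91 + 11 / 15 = 1376 / 15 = 91.73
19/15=1.27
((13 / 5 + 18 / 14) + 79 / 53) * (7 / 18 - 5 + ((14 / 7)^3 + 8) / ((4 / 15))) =9943081 / 33390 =297.79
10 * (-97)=-970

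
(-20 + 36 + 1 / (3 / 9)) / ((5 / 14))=266 / 5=53.20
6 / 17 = 0.35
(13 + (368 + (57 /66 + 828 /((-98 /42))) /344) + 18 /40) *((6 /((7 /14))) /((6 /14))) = 10651.79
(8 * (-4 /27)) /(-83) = 32 /2241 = 0.01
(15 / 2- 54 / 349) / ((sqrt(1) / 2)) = 14.69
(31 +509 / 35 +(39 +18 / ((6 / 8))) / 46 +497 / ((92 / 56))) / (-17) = -562589 / 27370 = -20.55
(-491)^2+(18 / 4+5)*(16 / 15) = 3616367 / 15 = 241091.13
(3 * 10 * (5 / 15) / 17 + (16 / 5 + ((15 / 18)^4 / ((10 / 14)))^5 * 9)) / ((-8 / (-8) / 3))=174406483710404183 / 11510128422420480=15.15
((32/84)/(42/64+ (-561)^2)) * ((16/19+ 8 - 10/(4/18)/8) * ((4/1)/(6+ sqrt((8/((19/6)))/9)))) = 31296/11961101453 - 20864 * sqrt(57)/681782782821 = 0.00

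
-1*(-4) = 4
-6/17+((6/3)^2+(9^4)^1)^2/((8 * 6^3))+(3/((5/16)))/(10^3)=457922961881/18360000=24941.34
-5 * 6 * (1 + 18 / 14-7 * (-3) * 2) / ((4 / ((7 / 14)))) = -2325 / 14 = -166.07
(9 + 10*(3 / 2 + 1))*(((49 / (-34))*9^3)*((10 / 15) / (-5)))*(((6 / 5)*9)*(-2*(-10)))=5143824 / 5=1028764.80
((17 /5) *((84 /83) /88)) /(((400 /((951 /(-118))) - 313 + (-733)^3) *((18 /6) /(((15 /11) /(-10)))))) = 339507 /75229174990651000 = 0.00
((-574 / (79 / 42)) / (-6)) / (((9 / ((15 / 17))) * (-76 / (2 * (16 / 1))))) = -160720 / 76551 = -2.10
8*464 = 3712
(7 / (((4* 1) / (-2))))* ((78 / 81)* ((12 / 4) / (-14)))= 13 / 18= 0.72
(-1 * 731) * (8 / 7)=-5848 / 7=-835.43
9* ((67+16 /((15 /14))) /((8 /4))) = 3687 /10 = 368.70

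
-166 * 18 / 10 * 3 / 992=-2241 / 2480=-0.90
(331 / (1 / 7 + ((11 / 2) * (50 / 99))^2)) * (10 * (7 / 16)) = 6568695 / 35648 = 184.27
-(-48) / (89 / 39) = 1872 / 89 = 21.03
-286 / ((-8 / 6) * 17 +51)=-858 / 85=-10.09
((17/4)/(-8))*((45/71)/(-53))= 765/120416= 0.01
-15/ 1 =-15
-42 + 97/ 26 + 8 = -787/ 26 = -30.27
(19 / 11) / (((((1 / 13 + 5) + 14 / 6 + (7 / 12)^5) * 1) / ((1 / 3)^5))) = 252928 / 266082377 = 0.00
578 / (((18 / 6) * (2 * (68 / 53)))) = 901 / 12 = 75.08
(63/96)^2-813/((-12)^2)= -16021/3072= -5.22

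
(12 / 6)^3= 8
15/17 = 0.88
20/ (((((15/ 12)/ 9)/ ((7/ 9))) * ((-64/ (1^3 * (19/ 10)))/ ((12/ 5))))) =-399/ 50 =-7.98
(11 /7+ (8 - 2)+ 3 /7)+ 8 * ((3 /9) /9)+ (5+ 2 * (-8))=-2.70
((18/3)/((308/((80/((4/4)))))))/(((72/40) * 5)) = 40/231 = 0.17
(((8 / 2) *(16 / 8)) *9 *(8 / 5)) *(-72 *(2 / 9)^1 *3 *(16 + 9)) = -138240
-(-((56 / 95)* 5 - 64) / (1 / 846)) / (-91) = 981360 / 1729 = 567.59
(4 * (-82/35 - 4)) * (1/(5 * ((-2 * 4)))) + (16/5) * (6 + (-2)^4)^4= 131183471/175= 749619.83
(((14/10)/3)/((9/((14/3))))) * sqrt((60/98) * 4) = 28 * sqrt(30)/405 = 0.38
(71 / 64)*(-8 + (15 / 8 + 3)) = -1775 / 512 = -3.47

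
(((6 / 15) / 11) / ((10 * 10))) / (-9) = -1 / 24750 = -0.00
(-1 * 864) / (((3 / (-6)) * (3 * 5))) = 576 / 5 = 115.20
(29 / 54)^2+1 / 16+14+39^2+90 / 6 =18083293 / 11664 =1550.35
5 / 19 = 0.26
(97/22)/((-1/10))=-485/11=-44.09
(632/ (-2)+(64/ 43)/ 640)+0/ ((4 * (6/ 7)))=-135879/ 430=-316.00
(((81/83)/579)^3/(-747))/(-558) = 243/21153195637184414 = 0.00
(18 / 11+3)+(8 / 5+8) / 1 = 783 / 55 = 14.24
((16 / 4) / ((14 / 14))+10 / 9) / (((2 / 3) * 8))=23 / 24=0.96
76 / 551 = 4 / 29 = 0.14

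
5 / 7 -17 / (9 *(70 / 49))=-0.61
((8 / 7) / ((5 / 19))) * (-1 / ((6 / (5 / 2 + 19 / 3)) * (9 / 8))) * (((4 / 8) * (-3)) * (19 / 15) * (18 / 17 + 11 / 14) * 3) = 33597548 / 562275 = 59.75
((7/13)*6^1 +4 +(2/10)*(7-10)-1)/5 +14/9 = 7844/2925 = 2.68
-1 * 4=-4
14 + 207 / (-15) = 1 / 5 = 0.20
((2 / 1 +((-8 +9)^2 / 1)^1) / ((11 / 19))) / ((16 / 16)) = 57 / 11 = 5.18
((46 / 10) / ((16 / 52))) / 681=299 / 13620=0.02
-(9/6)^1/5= -3/10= -0.30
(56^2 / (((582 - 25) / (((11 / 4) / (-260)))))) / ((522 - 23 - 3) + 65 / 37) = -11396 / 95255355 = -0.00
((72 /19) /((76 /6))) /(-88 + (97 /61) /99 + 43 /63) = -380457 /111022301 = -0.00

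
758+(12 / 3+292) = 1054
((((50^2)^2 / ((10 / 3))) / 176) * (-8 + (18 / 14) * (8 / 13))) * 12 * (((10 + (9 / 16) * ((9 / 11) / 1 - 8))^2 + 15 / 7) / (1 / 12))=-706356549140625 / 1695694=-416558971.81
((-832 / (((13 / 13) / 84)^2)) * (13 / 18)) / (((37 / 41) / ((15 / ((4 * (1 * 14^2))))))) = -3325920 / 37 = -89889.73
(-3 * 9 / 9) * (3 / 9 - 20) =59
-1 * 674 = -674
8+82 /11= 170 /11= 15.45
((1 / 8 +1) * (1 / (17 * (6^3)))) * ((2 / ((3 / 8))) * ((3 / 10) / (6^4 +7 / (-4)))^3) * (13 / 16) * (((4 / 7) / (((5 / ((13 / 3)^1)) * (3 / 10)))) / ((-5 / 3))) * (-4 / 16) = 169 / 41278267869317500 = 0.00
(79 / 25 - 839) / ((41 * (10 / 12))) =-125376 / 5125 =-24.46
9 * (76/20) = 171/5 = 34.20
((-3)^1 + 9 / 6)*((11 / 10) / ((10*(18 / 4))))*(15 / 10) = -11 / 200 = -0.06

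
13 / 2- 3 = 7 / 2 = 3.50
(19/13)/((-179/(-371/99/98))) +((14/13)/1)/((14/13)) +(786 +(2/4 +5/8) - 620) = 2168965823/12900888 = 168.13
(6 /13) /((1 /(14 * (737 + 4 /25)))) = 1548036 /325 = 4763.19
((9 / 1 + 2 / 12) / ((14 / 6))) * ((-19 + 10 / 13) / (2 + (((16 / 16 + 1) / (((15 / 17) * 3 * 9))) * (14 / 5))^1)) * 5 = -131979375 / 823732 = -160.22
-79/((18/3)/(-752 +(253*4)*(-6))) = 269548/3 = 89849.33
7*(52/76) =91/19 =4.79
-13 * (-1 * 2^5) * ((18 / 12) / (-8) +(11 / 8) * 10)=5642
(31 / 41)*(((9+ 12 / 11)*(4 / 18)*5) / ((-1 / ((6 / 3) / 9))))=-22940 / 12177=-1.88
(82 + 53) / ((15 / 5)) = 45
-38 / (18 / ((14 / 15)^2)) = -3724 / 2025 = -1.84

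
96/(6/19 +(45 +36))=608/515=1.18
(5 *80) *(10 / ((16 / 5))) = 1250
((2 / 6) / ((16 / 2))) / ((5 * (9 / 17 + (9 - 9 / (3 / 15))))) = -17 / 72360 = -0.00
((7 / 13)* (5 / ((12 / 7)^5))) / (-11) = -588245 / 35582976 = -0.02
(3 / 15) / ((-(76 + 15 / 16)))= -16 / 6155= -0.00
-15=-15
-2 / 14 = -1 / 7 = -0.14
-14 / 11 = -1.27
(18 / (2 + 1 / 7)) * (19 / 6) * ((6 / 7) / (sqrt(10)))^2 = 342 / 175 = 1.95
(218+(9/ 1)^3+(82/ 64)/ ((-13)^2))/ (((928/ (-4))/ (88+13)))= -517263117/ 1254656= -412.27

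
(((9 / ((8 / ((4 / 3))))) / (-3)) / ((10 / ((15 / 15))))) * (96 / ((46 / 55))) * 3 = -396 / 23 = -17.22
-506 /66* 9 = -69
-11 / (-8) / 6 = 11 / 48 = 0.23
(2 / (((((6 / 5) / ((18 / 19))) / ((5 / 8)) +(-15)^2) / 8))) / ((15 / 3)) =0.01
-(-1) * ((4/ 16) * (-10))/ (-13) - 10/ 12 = -25/ 39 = -0.64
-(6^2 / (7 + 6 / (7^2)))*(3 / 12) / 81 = -49 / 3141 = -0.02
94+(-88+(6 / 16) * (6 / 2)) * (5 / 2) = -1971 / 16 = -123.19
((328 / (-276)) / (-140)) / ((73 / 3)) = 41 / 117530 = 0.00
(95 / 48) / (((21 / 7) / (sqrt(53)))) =95 * sqrt(53) / 144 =4.80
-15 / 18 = -5 / 6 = -0.83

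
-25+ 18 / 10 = -116 / 5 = -23.20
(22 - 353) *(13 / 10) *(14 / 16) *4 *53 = -1596413 / 20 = -79820.65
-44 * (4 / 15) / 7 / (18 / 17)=-1496 / 945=-1.58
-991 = -991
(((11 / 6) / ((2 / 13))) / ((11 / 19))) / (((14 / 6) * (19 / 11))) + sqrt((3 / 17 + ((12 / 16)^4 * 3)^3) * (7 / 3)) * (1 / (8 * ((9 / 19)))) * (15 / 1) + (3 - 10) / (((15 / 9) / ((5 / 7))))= 59 / 28 + 665 * sqrt(238212959) / 1671168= 8.25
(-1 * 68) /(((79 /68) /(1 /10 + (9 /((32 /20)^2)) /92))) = -1175941 /145360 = -8.09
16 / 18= 8 / 9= 0.89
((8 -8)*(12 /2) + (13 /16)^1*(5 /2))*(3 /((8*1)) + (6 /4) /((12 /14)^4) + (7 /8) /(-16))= 696215 /110592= 6.30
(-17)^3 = -4913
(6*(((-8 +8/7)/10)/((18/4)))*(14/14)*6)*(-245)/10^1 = 134.40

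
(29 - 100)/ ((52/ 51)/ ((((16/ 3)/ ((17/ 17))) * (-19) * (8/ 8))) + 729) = -91732/ 941855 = -0.10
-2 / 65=-0.03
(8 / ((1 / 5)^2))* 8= 1600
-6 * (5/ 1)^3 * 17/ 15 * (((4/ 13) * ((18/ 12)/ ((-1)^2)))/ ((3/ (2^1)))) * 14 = -47600/ 13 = -3661.54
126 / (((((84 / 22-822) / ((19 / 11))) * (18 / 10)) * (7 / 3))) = -19 / 300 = -0.06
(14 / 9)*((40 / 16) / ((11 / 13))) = 455 / 99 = 4.60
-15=-15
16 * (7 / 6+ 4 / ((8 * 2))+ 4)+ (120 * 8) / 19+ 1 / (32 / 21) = 251437 / 1824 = 137.85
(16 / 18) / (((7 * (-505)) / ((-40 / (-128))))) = -1 / 12726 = -0.00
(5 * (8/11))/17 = 40/187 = 0.21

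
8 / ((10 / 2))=8 / 5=1.60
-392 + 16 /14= -2736 /7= -390.86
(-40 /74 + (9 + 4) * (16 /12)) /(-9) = -1864 /999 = -1.87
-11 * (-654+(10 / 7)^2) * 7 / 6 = 175703 / 21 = 8366.81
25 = 25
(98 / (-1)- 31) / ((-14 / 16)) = 1032 / 7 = 147.43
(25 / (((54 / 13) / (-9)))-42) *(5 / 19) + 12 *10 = 10795 / 114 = 94.69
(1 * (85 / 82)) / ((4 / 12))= 255 / 82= 3.11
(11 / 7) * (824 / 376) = 3.44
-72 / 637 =-0.11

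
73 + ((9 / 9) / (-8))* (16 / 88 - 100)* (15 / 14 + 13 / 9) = 64305 / 616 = 104.39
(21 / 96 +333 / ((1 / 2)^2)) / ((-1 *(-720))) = 42631 / 23040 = 1.85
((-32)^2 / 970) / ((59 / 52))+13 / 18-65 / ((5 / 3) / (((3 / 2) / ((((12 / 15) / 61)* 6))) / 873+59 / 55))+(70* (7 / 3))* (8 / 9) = 14162141767 / 135978480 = 104.15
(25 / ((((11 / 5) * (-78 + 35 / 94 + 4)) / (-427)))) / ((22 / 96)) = 80276000 / 279147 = 287.58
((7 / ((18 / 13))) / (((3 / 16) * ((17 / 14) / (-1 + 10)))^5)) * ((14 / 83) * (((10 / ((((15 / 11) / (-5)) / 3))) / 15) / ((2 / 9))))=-320079034274807808 / 117848131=-2716029788.16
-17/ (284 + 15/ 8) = -136/ 2287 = -0.06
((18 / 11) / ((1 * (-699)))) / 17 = -6 / 43571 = -0.00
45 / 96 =15 / 32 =0.47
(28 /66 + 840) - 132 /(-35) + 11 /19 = 18538579 /21945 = 844.77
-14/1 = -14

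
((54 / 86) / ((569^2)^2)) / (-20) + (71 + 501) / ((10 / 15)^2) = 116018184115625193 / 90146219204060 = 1287.00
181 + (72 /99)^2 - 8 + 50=27047 /121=223.53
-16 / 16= -1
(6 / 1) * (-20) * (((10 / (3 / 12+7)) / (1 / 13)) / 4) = -537.93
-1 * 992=-992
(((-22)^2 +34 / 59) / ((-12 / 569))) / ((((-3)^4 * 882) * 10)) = -542257 / 16860312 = -0.03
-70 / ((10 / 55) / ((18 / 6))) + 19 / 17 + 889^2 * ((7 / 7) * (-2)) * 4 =-107503272 / 17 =-6323721.88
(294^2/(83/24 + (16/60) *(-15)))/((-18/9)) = 79787.08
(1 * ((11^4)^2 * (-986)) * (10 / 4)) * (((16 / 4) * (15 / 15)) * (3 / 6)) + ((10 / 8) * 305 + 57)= -4227157131567 / 4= -1056789282891.75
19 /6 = 3.17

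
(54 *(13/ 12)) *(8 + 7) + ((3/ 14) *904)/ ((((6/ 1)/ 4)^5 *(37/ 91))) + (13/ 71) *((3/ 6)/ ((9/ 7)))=200086016/ 212787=940.31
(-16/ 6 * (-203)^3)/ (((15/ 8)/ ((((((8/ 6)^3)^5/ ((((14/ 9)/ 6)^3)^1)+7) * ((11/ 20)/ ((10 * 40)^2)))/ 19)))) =288531959314687/ 31164750000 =9258.28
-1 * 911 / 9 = -911 / 9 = -101.22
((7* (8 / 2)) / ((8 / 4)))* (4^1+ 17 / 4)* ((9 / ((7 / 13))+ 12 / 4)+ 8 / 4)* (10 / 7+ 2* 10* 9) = 3185160 / 7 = 455022.86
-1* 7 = -7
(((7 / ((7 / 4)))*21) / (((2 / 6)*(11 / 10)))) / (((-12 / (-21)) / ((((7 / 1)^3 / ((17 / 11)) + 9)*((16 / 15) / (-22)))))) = -9233952 / 2057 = -4489.04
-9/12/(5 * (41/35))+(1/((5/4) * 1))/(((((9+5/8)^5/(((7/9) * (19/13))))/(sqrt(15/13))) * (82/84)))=-21/164+4980736 * sqrt(195)/5741420639955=-0.13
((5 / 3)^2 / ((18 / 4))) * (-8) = -4.94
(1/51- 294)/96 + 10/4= -2753/4896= -0.56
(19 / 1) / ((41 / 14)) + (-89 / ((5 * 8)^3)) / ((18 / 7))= 306406457 / 47232000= 6.49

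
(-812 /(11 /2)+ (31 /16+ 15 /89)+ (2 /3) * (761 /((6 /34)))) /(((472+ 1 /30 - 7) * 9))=0.65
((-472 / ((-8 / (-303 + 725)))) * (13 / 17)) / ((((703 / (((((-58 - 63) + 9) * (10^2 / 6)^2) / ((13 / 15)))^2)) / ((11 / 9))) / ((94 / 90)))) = 5045928272000000000 / 113259627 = 44551870826.84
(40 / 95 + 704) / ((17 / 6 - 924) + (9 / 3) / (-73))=-5862192 / 7666291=-0.76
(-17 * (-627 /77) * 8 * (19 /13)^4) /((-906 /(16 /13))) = -6.86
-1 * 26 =-26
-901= -901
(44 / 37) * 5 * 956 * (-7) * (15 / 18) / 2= -1840300 / 111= -16579.28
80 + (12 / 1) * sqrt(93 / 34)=6 * sqrt(3162) / 17 + 80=99.85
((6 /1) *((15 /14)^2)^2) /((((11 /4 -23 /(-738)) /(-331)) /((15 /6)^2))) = -92749303125 /15769768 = -5881.46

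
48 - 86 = -38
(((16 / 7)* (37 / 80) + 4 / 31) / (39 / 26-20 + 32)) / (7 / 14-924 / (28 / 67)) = -0.00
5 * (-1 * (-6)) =30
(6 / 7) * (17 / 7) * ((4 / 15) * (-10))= -272 / 49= -5.55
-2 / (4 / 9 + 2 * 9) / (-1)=9 / 83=0.11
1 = 1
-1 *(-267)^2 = -71289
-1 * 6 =-6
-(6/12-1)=1/2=0.50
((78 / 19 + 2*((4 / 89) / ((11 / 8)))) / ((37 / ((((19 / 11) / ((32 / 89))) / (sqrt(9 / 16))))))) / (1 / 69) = 892147 / 17908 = 49.82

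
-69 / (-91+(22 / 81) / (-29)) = 0.76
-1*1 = -1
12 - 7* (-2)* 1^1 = 26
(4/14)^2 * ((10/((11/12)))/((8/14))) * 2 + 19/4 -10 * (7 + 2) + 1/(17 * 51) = -21932191/267036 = -82.13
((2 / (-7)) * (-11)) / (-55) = -2 / 35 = -0.06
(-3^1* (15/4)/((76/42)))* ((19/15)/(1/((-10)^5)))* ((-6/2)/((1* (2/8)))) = -9450000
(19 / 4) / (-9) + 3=89 / 36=2.47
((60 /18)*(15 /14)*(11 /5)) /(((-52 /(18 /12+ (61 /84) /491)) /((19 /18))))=-64713715 /270230688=-0.24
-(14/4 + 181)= -369/2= -184.50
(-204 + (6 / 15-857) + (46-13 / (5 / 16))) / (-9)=5281 / 45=117.36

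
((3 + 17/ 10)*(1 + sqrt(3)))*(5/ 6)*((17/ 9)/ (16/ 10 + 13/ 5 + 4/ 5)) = 799/ 540 + 799*sqrt(3)/ 540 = 4.04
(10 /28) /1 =5 /14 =0.36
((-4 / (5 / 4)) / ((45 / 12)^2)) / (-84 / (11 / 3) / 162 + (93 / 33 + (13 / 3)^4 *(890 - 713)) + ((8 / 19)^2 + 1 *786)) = -1524864 / 423506668375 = -0.00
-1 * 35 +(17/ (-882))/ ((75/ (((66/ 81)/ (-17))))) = -31255864/ 893025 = -35.00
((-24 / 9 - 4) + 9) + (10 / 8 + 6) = 115 / 12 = 9.58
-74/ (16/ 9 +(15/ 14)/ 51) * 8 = -329.11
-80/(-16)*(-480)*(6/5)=-2880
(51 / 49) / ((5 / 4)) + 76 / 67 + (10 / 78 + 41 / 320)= 2.22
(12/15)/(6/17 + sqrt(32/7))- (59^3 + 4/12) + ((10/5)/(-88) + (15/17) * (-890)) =-5202315028591/25233780 + 1156 * sqrt(14)/11245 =-206164.33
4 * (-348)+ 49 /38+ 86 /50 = -1319541 /950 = -1388.99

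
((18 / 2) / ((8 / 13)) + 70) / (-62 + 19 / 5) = -3385 / 2328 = -1.45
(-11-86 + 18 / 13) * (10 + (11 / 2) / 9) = -237413 / 234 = -1014.59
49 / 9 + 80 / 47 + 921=392606 / 423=928.15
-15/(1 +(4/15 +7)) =-1.81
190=190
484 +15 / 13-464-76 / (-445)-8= 77083 / 5785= 13.32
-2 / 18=-1 / 9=-0.11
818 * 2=1636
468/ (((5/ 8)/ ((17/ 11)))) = 63648/ 55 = 1157.24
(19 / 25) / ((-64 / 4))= -0.05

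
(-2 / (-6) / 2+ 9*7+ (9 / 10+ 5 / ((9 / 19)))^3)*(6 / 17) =1141961291 / 2065500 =552.87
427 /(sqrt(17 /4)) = 854* sqrt(17) /17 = 207.13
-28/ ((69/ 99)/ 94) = -86856/ 23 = -3776.35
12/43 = 0.28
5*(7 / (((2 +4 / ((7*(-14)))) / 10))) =8575 / 48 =178.65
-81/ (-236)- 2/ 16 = 103/ 472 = 0.22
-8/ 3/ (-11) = 8/ 33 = 0.24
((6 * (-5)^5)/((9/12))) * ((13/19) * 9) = -2925000/19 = -153947.37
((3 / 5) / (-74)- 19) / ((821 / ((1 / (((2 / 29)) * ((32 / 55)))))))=-2243527 / 3888256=-0.58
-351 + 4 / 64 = -350.94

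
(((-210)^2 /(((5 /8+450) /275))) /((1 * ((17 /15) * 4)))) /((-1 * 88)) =-118125 /1751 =-67.46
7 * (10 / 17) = 70 / 17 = 4.12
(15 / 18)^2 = 0.69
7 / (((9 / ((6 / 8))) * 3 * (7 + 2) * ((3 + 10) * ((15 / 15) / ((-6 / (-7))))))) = 1 / 702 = 0.00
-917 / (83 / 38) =-34846 / 83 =-419.83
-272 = -272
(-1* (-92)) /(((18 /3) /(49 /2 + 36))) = 927.67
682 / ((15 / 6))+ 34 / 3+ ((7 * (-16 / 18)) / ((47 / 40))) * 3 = 63038 / 235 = 268.25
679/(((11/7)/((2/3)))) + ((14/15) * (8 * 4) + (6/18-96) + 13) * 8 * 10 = -129886/33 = -3935.94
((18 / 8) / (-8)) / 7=-9 / 224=-0.04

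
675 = 675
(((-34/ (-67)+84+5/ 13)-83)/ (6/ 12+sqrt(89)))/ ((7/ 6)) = -19776/ 2164435+39552 * sqrt(89)/ 2164435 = 0.16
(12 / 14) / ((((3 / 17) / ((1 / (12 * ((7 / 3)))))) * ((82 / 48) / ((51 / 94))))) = 5202 / 94423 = 0.06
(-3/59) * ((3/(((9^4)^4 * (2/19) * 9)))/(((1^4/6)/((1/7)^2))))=-19/1785693788656890777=-0.00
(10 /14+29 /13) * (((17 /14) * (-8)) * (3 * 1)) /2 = -27336 /637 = -42.91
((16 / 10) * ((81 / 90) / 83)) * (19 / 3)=228 / 2075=0.11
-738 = -738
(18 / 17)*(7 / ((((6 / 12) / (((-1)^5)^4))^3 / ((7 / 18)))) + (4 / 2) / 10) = 1978 / 85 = 23.27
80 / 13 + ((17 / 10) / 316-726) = -29571059 / 41080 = -719.84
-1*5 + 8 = 3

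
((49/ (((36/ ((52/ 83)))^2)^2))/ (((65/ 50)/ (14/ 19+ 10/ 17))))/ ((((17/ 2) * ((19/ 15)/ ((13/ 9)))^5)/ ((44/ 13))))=3618895220941000000/ 1028745928335565055311947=0.00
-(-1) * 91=91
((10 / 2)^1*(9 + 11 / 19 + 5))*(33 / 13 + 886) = 15998135 / 247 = 64769.78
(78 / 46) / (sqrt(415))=39*sqrt(415) / 9545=0.08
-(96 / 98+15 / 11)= -1263 / 539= -2.34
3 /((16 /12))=9 /4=2.25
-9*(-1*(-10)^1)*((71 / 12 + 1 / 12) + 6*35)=-19440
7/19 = 0.37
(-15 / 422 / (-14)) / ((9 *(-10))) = -1 / 35448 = -0.00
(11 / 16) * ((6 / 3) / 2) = 11 / 16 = 0.69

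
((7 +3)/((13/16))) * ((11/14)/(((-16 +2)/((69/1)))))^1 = -30360/637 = -47.66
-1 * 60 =-60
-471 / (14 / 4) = -942 / 7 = -134.57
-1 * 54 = -54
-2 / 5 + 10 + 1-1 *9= 8 / 5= 1.60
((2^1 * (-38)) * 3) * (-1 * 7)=1596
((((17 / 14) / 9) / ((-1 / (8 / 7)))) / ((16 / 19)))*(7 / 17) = -0.08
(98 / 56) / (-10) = -7 / 40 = -0.18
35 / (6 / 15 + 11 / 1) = 3.07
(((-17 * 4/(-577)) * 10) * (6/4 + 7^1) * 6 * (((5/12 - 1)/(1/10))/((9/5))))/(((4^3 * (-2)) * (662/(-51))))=-4298875/36669504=-0.12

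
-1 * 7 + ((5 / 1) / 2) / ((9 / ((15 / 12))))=-479 / 72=-6.65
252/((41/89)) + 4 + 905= 1456.02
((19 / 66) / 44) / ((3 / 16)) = 38 / 1089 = 0.03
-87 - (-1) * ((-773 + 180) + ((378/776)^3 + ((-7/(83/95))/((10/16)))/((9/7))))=-30100490599433/43633070784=-689.85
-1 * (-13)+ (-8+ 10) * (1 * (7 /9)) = 131 /9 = 14.56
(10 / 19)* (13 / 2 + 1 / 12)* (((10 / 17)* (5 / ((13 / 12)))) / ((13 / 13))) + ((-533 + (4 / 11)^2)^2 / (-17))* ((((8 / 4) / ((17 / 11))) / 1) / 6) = -1024167732163 / 285032319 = -3593.16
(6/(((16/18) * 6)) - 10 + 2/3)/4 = -197/96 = -2.05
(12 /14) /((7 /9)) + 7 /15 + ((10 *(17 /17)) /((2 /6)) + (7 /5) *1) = 32.97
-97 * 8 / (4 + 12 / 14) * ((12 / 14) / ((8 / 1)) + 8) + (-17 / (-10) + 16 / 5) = -219357 / 170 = -1290.34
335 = 335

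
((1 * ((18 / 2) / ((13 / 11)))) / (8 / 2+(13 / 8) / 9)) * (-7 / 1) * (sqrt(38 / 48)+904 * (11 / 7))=-70880832 / 3913 - 594 * sqrt(114) / 559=-18125.54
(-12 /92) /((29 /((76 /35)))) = -228 /23345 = -0.01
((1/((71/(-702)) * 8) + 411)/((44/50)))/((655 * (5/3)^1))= 349119/818488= 0.43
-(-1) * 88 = 88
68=68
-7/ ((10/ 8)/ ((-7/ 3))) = 196/ 15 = 13.07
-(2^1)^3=-8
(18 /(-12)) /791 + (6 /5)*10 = 18981 /1582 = 12.00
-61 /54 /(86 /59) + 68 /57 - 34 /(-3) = 1036891 /88236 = 11.75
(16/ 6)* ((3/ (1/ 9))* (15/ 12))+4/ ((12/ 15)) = 95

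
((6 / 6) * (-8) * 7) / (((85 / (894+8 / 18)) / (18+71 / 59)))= -102151280 / 9027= -11316.19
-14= -14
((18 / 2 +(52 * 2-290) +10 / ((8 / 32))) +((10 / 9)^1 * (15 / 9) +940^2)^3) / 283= 13578792275602950428429 / 5570289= 2437717733425132.96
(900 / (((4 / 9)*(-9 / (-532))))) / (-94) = -1273.40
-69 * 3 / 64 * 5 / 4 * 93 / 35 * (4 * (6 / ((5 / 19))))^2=-62546499 / 700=-89352.14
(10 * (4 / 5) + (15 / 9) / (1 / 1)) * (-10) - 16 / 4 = -302 / 3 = -100.67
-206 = -206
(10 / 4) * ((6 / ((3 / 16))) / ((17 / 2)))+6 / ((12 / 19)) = 643 / 34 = 18.91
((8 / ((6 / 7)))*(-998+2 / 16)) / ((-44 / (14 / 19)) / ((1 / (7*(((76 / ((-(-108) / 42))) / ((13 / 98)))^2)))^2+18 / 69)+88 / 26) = 32874900465138662044200177 / 796043632307339467090072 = 41.30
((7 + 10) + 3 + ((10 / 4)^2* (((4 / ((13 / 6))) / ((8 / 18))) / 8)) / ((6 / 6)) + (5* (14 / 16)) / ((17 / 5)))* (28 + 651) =58899855 / 3536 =16657.20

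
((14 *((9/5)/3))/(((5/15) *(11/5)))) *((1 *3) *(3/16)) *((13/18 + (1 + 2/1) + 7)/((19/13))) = 158067/3344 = 47.27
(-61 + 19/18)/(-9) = 1079/162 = 6.66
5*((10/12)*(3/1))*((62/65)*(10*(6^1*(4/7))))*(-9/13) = -334800/1183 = -283.01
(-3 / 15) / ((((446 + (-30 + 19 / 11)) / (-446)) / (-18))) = -88308 / 22975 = -3.84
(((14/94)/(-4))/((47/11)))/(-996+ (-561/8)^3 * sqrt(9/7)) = -11727536128/206581449440976605763+ 580053462912 * sqrt(7)/68860483146992201921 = 0.00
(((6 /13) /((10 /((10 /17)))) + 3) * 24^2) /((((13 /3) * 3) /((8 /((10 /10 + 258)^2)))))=3082752 /192723713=0.02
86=86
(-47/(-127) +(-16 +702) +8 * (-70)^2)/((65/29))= 17795.46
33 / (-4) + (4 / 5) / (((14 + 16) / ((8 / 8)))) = -2467 / 300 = -8.22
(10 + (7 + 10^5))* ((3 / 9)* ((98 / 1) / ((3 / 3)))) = 3267222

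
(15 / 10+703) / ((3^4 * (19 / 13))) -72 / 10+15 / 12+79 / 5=486353 / 30780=15.80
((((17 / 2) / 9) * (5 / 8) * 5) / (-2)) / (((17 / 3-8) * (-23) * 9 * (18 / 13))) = -5525 / 2503872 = -0.00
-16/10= -8/5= -1.60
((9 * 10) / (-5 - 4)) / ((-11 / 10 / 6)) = 54.55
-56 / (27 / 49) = -2744 / 27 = -101.63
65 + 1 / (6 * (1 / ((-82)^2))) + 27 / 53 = 188602 / 159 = 1186.18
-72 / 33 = -2.18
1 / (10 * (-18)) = -1 / 180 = -0.01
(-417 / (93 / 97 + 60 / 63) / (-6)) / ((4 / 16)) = 566286 / 3893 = 145.46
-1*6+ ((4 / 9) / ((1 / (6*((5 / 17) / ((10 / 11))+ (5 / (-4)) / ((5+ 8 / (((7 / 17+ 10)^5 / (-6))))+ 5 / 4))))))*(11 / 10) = -2081127682138636 / 369145862829885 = -5.64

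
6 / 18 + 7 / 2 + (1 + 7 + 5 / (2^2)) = 157 / 12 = 13.08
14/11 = 1.27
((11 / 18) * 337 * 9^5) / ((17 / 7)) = 170251389 / 34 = 5007393.79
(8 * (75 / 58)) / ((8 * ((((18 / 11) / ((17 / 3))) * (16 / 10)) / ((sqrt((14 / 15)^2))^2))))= 45815 / 18792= 2.44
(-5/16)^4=625/65536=0.01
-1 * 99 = -99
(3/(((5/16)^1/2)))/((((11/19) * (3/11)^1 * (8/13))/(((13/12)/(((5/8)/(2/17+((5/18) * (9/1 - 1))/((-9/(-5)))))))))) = 47831056/103275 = 463.14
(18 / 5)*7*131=16506 / 5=3301.20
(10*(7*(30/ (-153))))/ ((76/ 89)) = -15575/ 969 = -16.07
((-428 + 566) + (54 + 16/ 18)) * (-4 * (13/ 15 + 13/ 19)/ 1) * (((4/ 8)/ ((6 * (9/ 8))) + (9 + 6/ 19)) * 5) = -14784567616/ 263169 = -56178.99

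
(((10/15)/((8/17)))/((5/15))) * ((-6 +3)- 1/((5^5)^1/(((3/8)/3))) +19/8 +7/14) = -26571/50000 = -0.53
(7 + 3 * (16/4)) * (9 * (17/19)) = 153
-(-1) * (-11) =-11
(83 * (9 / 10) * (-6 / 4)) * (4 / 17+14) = -271161 / 170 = -1595.06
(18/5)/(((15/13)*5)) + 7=953/125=7.62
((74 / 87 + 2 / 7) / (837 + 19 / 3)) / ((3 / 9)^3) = 9342 / 256795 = 0.04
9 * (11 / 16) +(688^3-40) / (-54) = -868427461 / 144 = -6030746.26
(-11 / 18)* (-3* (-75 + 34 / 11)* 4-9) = -3131 / 6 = -521.83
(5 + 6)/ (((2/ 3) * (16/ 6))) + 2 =131/ 16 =8.19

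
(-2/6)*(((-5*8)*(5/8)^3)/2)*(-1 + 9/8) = 625/3072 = 0.20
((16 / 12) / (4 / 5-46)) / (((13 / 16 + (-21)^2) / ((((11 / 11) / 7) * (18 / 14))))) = -480 / 39141053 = -0.00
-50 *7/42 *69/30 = -115/6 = -19.17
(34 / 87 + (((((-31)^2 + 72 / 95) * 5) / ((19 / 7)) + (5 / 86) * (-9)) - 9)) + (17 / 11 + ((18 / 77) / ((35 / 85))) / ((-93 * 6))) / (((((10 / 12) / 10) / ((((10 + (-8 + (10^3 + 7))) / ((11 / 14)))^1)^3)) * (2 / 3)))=6561255613969032996373 / 111446043522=58873831736.11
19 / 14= 1.36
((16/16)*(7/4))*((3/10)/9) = 7/120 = 0.06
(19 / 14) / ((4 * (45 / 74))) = 703 / 1260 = 0.56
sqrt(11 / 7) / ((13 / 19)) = 19 * sqrt(77) / 91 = 1.83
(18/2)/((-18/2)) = -1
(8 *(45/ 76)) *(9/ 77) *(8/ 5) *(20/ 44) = 6480/ 16093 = 0.40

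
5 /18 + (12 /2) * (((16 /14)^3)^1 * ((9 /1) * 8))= 3983027 /6174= 645.13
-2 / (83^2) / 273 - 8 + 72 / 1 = 120364606 / 1880697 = 64.00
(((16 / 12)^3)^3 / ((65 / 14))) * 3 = 3670016 / 426465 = 8.61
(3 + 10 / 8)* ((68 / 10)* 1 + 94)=2142 / 5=428.40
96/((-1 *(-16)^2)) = -3/8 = -0.38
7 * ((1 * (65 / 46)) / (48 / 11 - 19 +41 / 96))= -48048 / 69023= -0.70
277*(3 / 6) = 277 / 2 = 138.50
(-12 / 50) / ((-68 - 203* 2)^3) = 1 / 443735100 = 0.00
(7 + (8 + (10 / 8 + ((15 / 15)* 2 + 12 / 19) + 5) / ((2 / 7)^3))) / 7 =240645 / 4256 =56.54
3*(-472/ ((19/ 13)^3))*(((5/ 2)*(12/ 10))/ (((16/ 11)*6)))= -4277559/ 27436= -155.91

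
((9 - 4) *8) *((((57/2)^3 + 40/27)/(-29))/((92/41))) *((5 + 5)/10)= -1025108855/72036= -14230.51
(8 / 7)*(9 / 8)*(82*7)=738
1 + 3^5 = 244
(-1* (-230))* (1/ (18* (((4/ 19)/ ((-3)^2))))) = 2185/ 4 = 546.25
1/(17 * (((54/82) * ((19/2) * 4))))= 41/17442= 0.00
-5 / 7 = -0.71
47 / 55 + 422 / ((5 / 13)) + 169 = 69688 / 55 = 1267.05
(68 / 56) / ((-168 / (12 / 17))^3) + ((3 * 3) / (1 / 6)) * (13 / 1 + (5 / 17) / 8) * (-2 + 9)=54710616995 / 11102224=4927.90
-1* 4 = -4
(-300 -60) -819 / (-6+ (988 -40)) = -113313 / 314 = -360.87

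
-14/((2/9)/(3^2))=-567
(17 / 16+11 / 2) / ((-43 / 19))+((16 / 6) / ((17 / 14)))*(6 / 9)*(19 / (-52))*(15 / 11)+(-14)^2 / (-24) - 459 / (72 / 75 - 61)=-10420785577 / 2510464528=-4.15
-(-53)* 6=318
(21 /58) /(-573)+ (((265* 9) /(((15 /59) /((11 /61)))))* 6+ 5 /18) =30865890022 /3040911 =10150.21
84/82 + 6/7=540/287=1.88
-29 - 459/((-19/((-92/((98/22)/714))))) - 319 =-47426100/133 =-356587.22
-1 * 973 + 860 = -113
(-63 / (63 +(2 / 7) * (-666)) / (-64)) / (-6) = 49 / 38016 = 0.00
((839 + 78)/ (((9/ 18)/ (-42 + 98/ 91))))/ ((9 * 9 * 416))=-121961/ 54756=-2.23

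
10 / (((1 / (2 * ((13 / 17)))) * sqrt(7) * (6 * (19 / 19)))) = 130 * sqrt(7) / 357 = 0.96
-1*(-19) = 19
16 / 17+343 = 5847 / 17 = 343.94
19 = 19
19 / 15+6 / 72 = 27 / 20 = 1.35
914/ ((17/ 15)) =13710/ 17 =806.47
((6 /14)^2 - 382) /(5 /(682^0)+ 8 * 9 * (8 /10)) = -93545 /15337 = -6.10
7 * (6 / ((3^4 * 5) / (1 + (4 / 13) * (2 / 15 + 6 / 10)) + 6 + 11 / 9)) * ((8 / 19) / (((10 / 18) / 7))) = 22766184 / 34499725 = 0.66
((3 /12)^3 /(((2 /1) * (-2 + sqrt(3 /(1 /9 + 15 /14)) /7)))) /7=-149 /263552 - 3 * sqrt(6258) /3689728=-0.00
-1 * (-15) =15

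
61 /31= 1.97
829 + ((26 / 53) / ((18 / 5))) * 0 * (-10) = 829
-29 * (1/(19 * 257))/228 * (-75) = 725/371108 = 0.00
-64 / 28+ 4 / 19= -276 / 133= -2.08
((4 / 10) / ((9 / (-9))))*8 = -16 / 5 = -3.20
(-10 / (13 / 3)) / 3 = -10 / 13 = -0.77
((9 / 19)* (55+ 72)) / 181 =1143 / 3439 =0.33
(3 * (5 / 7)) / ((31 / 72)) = 1080 / 217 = 4.98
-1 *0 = 0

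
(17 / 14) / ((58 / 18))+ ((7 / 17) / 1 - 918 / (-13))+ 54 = 11251999 / 89726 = 125.40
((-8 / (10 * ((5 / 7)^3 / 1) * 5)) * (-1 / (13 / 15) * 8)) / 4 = 8232 / 8125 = 1.01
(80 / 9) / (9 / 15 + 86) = 400 / 3897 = 0.10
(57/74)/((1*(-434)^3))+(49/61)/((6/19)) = 2815921812857/1107011157168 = 2.54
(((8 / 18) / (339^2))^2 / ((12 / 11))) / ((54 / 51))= 374 / 28883350859067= 0.00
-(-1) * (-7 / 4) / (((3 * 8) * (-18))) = 7 / 1728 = 0.00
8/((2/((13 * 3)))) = 156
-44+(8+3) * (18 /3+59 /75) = 2299 /75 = 30.65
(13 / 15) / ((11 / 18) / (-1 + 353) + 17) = 2496 / 48965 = 0.05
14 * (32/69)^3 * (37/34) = 8486912/5584653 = 1.52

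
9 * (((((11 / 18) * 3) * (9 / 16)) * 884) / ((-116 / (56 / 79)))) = -50.14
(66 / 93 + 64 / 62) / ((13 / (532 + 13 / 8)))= 115263 / 1612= 71.50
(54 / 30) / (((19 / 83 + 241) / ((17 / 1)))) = 4233 / 33370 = 0.13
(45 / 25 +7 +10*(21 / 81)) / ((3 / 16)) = 24608 / 405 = 60.76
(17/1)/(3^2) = 17/9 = 1.89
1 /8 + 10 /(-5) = -15 /8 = -1.88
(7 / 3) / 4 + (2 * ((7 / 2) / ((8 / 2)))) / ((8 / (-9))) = -133 / 96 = -1.39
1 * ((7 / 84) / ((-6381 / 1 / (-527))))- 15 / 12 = -23797 / 19143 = -1.24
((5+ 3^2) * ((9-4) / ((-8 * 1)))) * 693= -24255 / 4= -6063.75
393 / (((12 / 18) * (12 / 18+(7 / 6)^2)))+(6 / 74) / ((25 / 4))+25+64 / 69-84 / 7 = 1419446119 / 4659225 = 304.65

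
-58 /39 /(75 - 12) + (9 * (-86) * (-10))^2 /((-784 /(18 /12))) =-3942669737 /34398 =-114619.16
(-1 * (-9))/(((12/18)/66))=891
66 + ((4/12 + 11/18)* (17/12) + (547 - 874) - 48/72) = -56231/216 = -260.33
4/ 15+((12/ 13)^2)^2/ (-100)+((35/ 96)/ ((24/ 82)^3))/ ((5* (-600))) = 144730011341/ 568551260160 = 0.25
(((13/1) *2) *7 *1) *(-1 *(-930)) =169260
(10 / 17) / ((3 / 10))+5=355 / 51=6.96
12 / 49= 0.24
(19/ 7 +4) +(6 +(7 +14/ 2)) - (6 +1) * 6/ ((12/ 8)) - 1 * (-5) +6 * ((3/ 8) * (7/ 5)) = 961/ 140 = 6.86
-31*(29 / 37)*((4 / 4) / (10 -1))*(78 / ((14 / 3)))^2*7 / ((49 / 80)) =-109390320 / 12691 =-8619.52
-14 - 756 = -770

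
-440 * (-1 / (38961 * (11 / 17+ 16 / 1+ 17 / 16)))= 119680 / 187675137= 0.00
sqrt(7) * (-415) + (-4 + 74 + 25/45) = 635/9 - 415 * sqrt(7) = -1027.43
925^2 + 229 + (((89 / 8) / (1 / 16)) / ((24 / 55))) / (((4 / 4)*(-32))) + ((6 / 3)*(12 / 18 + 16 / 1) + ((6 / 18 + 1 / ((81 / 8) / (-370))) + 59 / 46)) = 204086948365 / 238464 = 855839.66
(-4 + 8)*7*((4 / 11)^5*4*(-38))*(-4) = 17432576 / 161051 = 108.24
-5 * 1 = -5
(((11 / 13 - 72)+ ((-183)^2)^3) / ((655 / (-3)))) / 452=-366193940863704 / 962195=-380581837.22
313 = 313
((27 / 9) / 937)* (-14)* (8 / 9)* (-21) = 784 / 937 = 0.84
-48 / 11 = -4.36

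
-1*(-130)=130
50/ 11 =4.55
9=9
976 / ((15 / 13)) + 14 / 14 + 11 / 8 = 101789 / 120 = 848.24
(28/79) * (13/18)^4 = 199927/2073276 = 0.10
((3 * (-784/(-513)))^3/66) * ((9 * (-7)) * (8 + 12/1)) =-33732321280/18334107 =-1839.87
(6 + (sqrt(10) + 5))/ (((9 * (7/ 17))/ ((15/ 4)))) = 85 * sqrt(10)/ 84 + 935/ 84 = 14.33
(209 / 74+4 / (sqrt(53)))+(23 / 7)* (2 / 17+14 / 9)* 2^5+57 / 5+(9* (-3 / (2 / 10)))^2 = 4* sqrt(53) / 53+7297371343 / 396270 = 18415.70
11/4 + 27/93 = 377/124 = 3.04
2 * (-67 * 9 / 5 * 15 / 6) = -603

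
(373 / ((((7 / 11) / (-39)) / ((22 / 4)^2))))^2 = 374889251271249 / 784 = 478175065397.00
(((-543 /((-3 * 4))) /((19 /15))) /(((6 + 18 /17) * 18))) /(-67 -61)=-3077 /1400832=-0.00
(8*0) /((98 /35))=0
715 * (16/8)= 1430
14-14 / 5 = 56 / 5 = 11.20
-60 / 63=-20 / 21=-0.95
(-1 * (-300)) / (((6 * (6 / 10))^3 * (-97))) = -3125 / 47142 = -0.07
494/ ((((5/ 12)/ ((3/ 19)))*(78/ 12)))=144/ 5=28.80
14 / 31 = 0.45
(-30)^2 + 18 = 918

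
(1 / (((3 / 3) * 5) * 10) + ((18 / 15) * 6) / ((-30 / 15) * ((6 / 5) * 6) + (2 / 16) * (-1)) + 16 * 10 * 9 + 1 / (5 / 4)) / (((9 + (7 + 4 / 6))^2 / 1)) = 376572789 / 72625000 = 5.19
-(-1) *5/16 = 5/16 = 0.31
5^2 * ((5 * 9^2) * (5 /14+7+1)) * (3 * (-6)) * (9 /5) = -19190925 /7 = -2741560.71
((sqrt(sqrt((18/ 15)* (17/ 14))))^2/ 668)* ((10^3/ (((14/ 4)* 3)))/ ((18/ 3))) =50* sqrt(1785)/ 73647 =0.03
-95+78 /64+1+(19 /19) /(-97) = -92.79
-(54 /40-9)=153 /20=7.65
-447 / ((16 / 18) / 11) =-44253 / 8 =-5531.62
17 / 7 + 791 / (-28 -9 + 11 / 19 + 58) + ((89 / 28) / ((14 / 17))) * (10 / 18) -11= 21862781 / 723240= 30.23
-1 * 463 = -463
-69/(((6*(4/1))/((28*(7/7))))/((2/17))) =-161/17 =-9.47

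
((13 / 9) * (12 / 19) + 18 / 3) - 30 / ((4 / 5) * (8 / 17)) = -66371 / 912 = -72.78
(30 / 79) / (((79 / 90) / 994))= 430.03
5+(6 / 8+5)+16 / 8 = 51 / 4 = 12.75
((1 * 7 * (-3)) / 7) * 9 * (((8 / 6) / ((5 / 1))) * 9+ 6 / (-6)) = -189 / 5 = -37.80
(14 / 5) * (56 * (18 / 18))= 784 / 5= 156.80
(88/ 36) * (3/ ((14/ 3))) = 11/ 7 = 1.57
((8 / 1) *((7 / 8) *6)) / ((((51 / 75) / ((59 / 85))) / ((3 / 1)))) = 37170 / 289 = 128.62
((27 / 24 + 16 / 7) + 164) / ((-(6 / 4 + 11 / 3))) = -28125 / 868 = -32.40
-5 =-5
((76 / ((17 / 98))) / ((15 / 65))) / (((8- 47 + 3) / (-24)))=193648 / 153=1265.67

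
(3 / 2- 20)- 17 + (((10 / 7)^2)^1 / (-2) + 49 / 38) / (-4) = -35.57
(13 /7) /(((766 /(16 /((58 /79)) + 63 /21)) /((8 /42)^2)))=74776 /34287309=0.00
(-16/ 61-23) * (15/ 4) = -87.23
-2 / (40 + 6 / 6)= -2 / 41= -0.05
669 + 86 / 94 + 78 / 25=790816 / 1175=673.03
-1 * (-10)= 10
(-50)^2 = 2500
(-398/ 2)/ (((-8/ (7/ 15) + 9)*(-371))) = -199/ 3021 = -0.07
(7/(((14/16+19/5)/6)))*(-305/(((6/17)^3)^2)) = -15156973475/10692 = -1417599.46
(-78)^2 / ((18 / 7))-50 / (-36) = 42613 / 18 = 2367.39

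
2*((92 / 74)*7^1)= 644 / 37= 17.41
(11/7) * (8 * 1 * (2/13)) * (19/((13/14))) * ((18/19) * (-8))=-50688/169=-299.93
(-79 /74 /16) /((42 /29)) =-2291 /49728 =-0.05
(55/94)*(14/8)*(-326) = -62755/188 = -333.80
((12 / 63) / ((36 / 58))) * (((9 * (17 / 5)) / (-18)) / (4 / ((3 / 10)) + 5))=-493 / 17325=-0.03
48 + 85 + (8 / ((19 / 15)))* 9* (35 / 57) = 60613 / 361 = 167.90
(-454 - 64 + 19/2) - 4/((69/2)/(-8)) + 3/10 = -175009/345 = -507.27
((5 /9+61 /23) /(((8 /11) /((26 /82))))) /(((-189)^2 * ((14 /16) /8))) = 759616 /2122148889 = 0.00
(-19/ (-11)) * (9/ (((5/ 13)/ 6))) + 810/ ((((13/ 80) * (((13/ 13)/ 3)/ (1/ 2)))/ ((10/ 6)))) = 12704.05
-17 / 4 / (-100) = 17 / 400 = 0.04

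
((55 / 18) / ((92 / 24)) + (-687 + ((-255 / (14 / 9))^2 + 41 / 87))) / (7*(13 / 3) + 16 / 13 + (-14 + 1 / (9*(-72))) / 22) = 158615684179524 / 187331210129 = 846.71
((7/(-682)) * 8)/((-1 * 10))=14/1705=0.01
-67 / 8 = -8.38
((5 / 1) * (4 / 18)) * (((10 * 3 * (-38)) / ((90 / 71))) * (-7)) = 188860 / 27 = 6994.81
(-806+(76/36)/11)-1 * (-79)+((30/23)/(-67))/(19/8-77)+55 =-20395575511/30359241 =-671.81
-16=-16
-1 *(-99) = 99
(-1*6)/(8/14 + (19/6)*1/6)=-1512/277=-5.46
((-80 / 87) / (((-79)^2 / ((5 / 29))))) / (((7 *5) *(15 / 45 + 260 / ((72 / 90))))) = -5 / 2241186787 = -0.00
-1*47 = -47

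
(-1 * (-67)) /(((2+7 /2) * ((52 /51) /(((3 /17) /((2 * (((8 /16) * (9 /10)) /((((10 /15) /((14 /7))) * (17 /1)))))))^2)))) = 56950 /3861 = 14.75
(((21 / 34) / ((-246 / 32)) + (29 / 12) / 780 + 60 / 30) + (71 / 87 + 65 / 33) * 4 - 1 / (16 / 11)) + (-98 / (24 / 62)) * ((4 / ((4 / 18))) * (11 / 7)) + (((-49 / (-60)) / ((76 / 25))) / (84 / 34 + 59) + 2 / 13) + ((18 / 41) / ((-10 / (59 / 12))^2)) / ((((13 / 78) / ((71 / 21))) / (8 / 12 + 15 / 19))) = -176254230462221 / 24667057800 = -7145.33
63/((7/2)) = 18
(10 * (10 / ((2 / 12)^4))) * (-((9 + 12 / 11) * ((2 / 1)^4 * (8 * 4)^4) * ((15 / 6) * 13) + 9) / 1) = -7843885363742400 / 11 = -713080487612945.45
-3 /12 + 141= 563 /4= 140.75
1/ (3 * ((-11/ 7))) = -7/ 33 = -0.21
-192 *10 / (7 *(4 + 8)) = -160 / 7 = -22.86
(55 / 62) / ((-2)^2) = 55 / 248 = 0.22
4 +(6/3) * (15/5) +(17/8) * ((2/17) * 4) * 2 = 12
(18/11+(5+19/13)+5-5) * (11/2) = 579/13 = 44.54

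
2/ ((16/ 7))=7/ 8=0.88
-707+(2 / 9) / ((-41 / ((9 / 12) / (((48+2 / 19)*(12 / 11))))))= -1907576705 / 2698128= -707.00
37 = 37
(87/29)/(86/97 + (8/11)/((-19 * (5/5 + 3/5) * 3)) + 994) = 182457/60507523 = 0.00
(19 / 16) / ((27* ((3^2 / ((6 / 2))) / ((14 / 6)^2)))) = 0.08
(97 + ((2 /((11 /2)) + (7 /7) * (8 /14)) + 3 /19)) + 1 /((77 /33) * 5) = 718177 /7315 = 98.18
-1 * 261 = -261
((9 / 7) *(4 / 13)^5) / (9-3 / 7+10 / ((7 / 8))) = 2304 / 12995255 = 0.00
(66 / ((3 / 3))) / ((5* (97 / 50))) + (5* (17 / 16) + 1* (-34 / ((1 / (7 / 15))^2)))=1645493 / 349200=4.71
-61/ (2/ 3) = -183/ 2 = -91.50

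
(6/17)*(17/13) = 6/13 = 0.46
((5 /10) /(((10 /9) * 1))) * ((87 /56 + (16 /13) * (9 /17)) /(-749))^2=6703188129 /1718518582027520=0.00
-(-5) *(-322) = -1610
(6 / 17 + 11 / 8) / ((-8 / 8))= -235 / 136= -1.73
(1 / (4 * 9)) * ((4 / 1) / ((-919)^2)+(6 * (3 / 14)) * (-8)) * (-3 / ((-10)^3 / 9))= -45606273 / 5911927000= -0.01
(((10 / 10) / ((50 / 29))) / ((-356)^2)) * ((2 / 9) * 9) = 29 / 3168400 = 0.00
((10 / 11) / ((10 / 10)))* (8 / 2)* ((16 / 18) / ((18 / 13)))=2080 / 891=2.33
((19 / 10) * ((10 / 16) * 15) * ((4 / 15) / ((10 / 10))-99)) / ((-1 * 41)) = 28139 / 656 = 42.89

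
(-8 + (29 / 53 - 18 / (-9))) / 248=-289 / 13144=-0.02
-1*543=-543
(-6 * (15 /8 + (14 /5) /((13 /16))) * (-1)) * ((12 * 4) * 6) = 597672 /65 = 9194.95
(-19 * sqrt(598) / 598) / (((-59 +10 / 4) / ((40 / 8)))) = 95 * sqrt(598) / 33787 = 0.07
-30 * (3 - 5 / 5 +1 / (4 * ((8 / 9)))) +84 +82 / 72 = 2405 / 144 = 16.70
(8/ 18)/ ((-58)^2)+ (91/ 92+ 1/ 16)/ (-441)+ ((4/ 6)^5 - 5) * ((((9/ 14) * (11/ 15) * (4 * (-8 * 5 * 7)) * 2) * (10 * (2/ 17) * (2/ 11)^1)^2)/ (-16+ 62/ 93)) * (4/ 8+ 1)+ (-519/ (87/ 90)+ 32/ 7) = -240952007554393/ 433883297232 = -555.34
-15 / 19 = -0.79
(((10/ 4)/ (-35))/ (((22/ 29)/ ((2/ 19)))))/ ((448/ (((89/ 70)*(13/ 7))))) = -33553/ 642315520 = -0.00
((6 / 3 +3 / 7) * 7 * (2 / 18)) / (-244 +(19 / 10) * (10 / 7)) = -119 / 15201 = -0.01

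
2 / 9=0.22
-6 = -6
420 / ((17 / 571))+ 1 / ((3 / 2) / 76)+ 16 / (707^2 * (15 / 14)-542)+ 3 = 772765957769 / 54571071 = 14160.73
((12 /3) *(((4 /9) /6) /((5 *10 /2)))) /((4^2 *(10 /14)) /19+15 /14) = 2128 /300375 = 0.01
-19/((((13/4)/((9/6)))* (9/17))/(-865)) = 558790/39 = 14327.95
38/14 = 2.71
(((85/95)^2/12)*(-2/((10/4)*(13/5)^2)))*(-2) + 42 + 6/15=38816174/915135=42.42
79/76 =1.04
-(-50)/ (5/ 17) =170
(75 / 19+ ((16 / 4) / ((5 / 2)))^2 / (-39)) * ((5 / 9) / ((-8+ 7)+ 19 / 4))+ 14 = 7290086 / 500175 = 14.58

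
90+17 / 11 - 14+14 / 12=5195 / 66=78.71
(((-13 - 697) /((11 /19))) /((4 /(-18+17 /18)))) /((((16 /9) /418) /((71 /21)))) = 2793394535 /672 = 4156837.11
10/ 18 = 5/ 9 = 0.56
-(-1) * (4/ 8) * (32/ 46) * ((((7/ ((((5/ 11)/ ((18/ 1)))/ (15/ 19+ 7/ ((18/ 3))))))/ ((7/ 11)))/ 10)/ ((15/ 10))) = 19.76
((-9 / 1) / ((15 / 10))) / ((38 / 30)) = -90 / 19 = -4.74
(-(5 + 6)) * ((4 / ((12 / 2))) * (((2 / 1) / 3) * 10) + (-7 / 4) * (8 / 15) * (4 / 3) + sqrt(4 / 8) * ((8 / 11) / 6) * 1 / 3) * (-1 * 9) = 2 * sqrt(2) + 1584 / 5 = 319.63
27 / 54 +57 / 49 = 163 / 98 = 1.66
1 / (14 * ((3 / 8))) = 4 / 21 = 0.19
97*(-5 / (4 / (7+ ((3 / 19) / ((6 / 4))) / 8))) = -258505 / 304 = -850.35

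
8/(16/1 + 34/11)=0.42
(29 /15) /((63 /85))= 493 /189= 2.61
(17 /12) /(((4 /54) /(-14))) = -1071 /4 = -267.75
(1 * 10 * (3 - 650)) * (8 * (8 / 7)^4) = -212008960 / 2401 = -88300.27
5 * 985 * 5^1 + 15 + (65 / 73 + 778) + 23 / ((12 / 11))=22285417 / 876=25439.97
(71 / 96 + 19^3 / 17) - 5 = 651511 / 1632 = 399.21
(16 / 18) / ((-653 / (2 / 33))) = -16 / 193941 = -0.00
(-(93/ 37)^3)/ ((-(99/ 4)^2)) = 476656/ 18387039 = 0.03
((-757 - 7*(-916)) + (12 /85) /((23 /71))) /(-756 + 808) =11056377 /101660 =108.76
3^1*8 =24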